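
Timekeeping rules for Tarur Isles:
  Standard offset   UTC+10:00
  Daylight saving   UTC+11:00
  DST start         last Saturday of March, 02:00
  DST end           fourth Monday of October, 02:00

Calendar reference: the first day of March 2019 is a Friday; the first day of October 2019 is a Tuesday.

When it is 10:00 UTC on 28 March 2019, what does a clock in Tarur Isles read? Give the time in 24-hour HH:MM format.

20:00

1 March 2019 is a Friday, so Saturdays fall on 2, 9, 16, 23, 30; the last is March 30.
1 October 2019 is a Tuesday, so the first Monday is October 7 and the fourth is October 28.
At the standard offset (UTC+10:00), 10:00 UTC + 10h = 20:00 Tarur Isles standard time.
The standard-time date in Tarur Isles, 28 March 2019, is outside the daylight-saving period (30 March – 28 October), so Tarur Isles is on standard time, UTC+10:00.
10:00 UTC + 10h = 20:00 local.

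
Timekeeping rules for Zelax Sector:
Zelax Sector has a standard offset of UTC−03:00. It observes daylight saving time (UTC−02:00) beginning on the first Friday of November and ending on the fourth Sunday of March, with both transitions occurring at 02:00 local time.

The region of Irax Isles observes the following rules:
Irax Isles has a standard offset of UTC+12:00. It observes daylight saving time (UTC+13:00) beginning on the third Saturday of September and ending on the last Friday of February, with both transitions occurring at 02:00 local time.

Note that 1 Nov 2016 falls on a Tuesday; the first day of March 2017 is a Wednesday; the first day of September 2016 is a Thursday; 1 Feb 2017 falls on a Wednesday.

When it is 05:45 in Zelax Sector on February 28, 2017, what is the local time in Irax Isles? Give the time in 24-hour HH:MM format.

1 November 2016 is a Tuesday, so the first Friday is November 4.
1 March 2017 is a Wednesday, so the first Sunday is March 5 and the fourth is March 26.
Daylight saving runs 4 November 2016 – 26 March 2017; February 28, 2017 is inside that window, so Zelax Sector is at UTC−02:00.
05:45 Zelax Sector + 2h = 07:45 UTC.
1 September 2016 is a Thursday, so the first Saturday is September 3 and the third is September 17.
1 February 2017 is a Wednesday, so Fridays fall on 3, 10, 17, 24; the last is February 24.
At the standard offset (UTC+12:00), 07:45 UTC + 12h = 19:45 Irax Isles standard time.
Daylight saving runs 17 September 2016 – 24 February 2017; the standard-time date in Irax Isles, February 28, 2017, is outside that window, so Irax Isles is on standard time at UTC+12:00.
07:45 UTC + 12h = 19:45 Irax Isles.

19:45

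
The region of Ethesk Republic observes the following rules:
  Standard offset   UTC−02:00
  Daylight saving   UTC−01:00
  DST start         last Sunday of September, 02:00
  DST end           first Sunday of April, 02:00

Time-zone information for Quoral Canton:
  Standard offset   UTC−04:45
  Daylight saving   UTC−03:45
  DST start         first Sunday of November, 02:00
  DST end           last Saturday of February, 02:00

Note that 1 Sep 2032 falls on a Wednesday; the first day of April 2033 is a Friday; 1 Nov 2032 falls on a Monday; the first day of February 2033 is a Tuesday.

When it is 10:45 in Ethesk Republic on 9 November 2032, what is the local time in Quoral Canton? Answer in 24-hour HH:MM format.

1 September 2032 is a Wednesday, so Sundays fall on 5, 12, 19, 26; the last is September 26.
1 April 2033 is a Friday, so the first Sunday is April 3.
9 November 2032 lies within the daylight-saving period (26 September 2032 – 3 April 2033), so Ethesk Republic is on daylight time, UTC−01:00.
10:45 Ethesk Republic + 1h = 11:45 UTC.
1 November 2032 is a Monday, so the first Sunday is November 7.
1 February 2033 is a Tuesday, so Saturdays fall on 5, 12, 19, 26; the last is February 26.
At the standard offset (UTC−04:45), 11:45 UTC − 4h45m = 07:00 Quoral Canton standard time.
Daylight saving runs 7 November 2032 – 26 February 2033; the standard-time date in Quoral Canton, 9 November 2032, is inside that window, so Quoral Canton is at UTC−03:45.
11:45 UTC − 3h45m = 08:00 Quoral Canton.

08:00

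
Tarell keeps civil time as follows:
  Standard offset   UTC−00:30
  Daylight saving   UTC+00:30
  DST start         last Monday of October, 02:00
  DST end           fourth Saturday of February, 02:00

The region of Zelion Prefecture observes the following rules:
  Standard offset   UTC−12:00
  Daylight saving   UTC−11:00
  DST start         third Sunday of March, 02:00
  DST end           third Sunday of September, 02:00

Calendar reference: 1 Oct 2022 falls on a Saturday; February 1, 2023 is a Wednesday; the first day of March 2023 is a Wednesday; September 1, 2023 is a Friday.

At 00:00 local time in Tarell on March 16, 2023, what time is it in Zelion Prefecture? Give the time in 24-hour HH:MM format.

12:30

1 October 2022 is a Saturday, so Mondays fall on 3, 10, 17, 24, 31; the last is October 31.
1 February 2023 is a Wednesday, so the first Saturday is February 4 and the fourth is February 25.
Daylight saving runs 31 October 2022 – 25 February 2023; March 16, 2023 is outside that window, so Tarell is on standard time at UTC−00:30.
00:00 Tarell + 0h30m = 00:30 UTC.
1 March 2023 is a Wednesday, so the first Sunday is March 5 and the third is March 19.
1 September 2023 is a Friday, so the first Sunday is September 3 and the third is September 17.
At the standard offset (UTC−12:00), 00:30 UTC − 12h = 12:30 Zelion Prefecture standard time (rolling into the previous day, 15 March 2023).
The standard-time date in Zelion Prefecture, March 15, 2023, is outside the daylight-saving period (19 March – 17 September), so Zelion Prefecture is on standard time, UTC−12:00.
00:30 UTC − 12h = 12:30 Zelion Prefecture (rolling into the previous day, 15 March 2023).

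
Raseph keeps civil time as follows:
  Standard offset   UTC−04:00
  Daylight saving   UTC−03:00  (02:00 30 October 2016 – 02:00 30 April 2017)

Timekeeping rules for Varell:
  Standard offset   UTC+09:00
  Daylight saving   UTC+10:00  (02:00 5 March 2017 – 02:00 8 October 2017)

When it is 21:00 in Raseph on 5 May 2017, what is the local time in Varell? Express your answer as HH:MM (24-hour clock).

Daylight saving runs 30 October 2016 – 30 April 2017; 5 May 2017 is outside that window, so Raseph is on standard time at UTC−04:00.
21:00 Raseph + 4h = 01:00 UTC (rolling into the next day, 6 May 2017).
At the standard offset (UTC+09:00), 01:00 UTC + 9h = 10:00 Varell standard time.
The standard-time date in Varell, 6 May 2017, lies within the daylight-saving period (5 March – 8 October), so Varell is on daylight time, UTC+10:00.
01:00 UTC + 10h = 11:00 Varell.

11:00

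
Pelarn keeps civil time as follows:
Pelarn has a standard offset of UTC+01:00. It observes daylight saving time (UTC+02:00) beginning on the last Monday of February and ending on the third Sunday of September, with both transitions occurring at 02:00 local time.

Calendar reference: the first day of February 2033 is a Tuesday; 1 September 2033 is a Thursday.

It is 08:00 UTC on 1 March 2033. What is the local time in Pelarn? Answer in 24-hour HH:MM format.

1 February 2033 is a Tuesday, so Mondays fall on 7, 14, 21, 28; the last is February 28.
1 September 2033 is a Thursday, so the first Sunday is September 4 and the third is September 18.
At the standard offset (UTC+01:00), 08:00 UTC + 1h = 09:00 Pelarn standard time.
Daylight saving runs 28 February – 18 September; the standard-time date in Pelarn, 1 March 2033, is inside that window, so Pelarn is at UTC+02:00.
08:00 UTC + 2h = 10:00 local.

10:00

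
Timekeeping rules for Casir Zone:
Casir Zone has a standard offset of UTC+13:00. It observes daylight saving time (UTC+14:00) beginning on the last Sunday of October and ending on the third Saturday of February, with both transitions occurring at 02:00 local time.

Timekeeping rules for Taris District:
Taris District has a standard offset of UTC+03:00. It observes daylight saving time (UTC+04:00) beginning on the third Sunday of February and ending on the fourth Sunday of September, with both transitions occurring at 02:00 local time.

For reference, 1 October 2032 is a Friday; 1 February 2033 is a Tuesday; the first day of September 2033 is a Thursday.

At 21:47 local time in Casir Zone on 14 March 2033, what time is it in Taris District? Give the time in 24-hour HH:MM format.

1 October 2032 is a Friday, so Sundays fall on 3, 10, 17, 24, 31; the last is October 31.
1 February 2033 is a Tuesday, so the first Saturday is February 5 and the third is February 19.
14 March 2033 does not fall between 31 October 2032 and 19 February 2033, so daylight saving is not in effect and Casir Zone is at UTC+13:00.
21:47 Casir Zone − 13h = 08:47 UTC.
1 February 2033 is a Tuesday, so the first Sunday is February 6 and the third is February 20.
1 September 2033 is a Thursday, so the first Sunday is September 4 and the fourth is September 25.
At the standard offset (UTC+03:00), 08:47 UTC + 3h = 11:47 Taris District standard time.
The standard-time date in Taris District, 14 March 2033, lies within the daylight-saving period (20 February – 25 September), so Taris District is on daylight time, UTC+04:00.
08:47 UTC + 4h = 12:47 Taris District.

12:47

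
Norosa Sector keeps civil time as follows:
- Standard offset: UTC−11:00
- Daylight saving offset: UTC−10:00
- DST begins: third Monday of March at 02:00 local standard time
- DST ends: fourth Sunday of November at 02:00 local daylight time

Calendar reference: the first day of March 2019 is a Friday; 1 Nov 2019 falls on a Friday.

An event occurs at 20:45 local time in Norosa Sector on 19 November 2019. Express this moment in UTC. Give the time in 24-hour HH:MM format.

1 March 2019 is a Friday, so the first Monday is March 4 and the third is March 18.
1 November 2019 is a Friday, so the first Sunday is November 3 and the fourth is November 24.
19 November 2019 lies within the daylight-saving period (18 March – 24 November), so Norosa Sector is on daylight time, UTC−10:00.
20:45 local + 10h = 06:45 UTC (rolling into the next day, 20 November 2019).

06:45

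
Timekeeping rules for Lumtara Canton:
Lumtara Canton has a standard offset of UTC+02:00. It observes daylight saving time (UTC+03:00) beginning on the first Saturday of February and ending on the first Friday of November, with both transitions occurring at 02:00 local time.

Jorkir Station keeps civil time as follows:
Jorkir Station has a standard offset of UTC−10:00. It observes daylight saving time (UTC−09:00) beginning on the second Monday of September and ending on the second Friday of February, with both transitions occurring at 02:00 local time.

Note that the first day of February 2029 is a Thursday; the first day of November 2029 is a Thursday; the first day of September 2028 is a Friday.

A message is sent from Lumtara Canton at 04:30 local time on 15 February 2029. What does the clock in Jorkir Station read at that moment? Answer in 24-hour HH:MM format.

1 February 2029 is a Thursday, so the first Saturday is February 3.
1 November 2029 is a Thursday, so the first Friday is November 2.
15 February 2029 falls between 3 February and 2 November, so daylight saving is in effect and Lumtara Canton is at UTC+03:00.
04:30 Lumtara Canton − 3h = 01:30 UTC.
1 September 2028 is a Friday, so the first Monday is September 4 and the second is September 11.
1 February 2029 is a Thursday, so the first Friday is February 2 and the second is February 9.
At the standard offset (UTC−10:00), 01:30 UTC − 10h = 15:30 Jorkir Station standard time (rolling into the previous day, 14 February 2029).
The standard-time date in Jorkir Station, 14 February 2029, does not fall between 11 September 2028 and 9 February 2029, so daylight saving is not in effect and Jorkir Station is at UTC−10:00.
01:30 UTC − 10h = 15:30 Jorkir Station (rolling into the previous day, 14 February 2029).

15:30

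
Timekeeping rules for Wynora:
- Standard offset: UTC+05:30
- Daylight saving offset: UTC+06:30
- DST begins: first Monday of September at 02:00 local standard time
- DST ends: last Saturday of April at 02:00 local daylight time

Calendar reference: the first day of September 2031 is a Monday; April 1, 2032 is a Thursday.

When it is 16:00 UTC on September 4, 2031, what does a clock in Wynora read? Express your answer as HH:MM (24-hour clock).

22:30

1 September 2031 is a Monday, so the first Monday is September 1.
1 April 2032 is a Thursday, so Saturdays fall on 3, 10, 17, 24; the last is April 24.
At the standard offset (UTC+05:30), 16:00 UTC + 5h30m = 21:30 Wynora standard time.
The standard-time date in Wynora, September 4, 2031, falls between 1 September 2031 and 24 April 2032, so daylight saving is in effect and Wynora is at UTC+06:30.
16:00 UTC + 6h30m = 22:30 local.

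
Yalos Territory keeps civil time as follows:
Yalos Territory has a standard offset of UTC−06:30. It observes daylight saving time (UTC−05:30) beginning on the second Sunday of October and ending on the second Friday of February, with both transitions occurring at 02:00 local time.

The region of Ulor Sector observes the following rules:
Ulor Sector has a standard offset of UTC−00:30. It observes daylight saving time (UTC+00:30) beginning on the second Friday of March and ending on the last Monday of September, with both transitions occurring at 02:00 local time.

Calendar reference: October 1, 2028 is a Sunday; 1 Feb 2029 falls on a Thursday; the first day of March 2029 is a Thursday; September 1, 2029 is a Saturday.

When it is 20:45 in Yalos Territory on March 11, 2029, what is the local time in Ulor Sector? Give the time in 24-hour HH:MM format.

1 October 2028 is a Sunday, so the first Sunday is October 1 and the second is October 8.
1 February 2029 is a Thursday, so the first Friday is February 2 and the second is February 9.
March 11, 2029 does not fall between 8 October 2028 and 9 February 2029, so daylight saving is not in effect and Yalos Territory is at UTC−06:30.
20:45 Yalos Territory + 6h30m = 03:15 UTC (rolling into the next day, 12 March 2029).
1 March 2029 is a Thursday, so the first Friday is March 2 and the second is March 9.
1 September 2029 is a Saturday, so Mondays fall on 3, 10, 17, 24; the last is September 24.
At the standard offset (UTC−00:30), 03:15 UTC − 0h30m = 02:45 Ulor Sector standard time.
The standard-time date in Ulor Sector, March 12, 2029, lies within the daylight-saving period (9 March – 24 September), so Ulor Sector is on daylight time, UTC+00:30.
03:15 UTC + 0h30m = 03:45 Ulor Sector.

03:45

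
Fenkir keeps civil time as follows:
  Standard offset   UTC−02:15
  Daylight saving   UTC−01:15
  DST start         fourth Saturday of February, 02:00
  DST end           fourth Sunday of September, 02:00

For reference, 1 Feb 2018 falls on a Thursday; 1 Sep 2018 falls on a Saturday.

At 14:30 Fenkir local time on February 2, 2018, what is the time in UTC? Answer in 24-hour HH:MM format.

16:45

1 February 2018 is a Thursday, so the first Saturday is February 3 and the fourth is February 24.
1 September 2018 is a Saturday, so the first Sunday is September 2 and the fourth is September 23.
February 2, 2018 is outside the daylight-saving period (24 February – 23 September), so Fenkir is on standard time, UTC−02:15.
14:30 local + 2h15m = 16:45 UTC.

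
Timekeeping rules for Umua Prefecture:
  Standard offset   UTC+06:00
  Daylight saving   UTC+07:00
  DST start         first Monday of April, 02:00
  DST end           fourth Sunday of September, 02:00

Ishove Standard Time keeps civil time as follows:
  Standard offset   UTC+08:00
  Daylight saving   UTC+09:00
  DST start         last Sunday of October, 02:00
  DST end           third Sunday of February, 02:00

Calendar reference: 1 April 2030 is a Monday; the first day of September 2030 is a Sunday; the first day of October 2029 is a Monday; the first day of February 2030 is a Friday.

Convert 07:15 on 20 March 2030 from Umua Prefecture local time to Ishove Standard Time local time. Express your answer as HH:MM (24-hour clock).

1 April 2030 is a Monday, so the first Monday is April 1.
1 September 2030 is a Sunday, so the first Sunday is September 1 and the fourth is September 22.
20 March 2030 does not fall between 1 April and 22 September, so daylight saving is not in effect and Umua Prefecture is at UTC+06:00.
07:15 Umua Prefecture − 6h = 01:15 UTC.
1 October 2029 is a Monday, so Sundays fall on 7, 14, 21, 28; the last is October 28.
1 February 2030 is a Friday, so the first Sunday is February 3 and the third is February 17.
At the standard offset (UTC+08:00), 01:15 UTC + 8h = 09:15 Ishove Standard Time standard time.
The standard-time date in Ishove Standard Time, 20 March 2030, does not fall between 28 October 2029 and 17 February 2030, so daylight saving is not in effect and Ishove Standard Time is at UTC+08:00.
01:15 UTC + 8h = 09:15 Ishove Standard Time.

09:15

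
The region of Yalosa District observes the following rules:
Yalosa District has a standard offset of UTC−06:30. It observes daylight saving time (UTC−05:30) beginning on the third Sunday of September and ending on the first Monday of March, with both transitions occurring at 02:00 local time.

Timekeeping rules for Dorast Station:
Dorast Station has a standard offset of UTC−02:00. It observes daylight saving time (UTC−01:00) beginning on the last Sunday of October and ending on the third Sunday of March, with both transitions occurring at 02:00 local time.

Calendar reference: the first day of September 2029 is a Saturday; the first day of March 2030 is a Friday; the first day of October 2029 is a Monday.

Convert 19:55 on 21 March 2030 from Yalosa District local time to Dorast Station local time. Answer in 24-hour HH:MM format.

00:25

1 September 2029 is a Saturday, so the first Sunday is September 2 and the third is September 16.
1 March 2030 is a Friday, so the first Monday is March 4.
21 March 2030 does not fall between 16 September 2029 and 4 March 2030, so daylight saving is not in effect and Yalosa District is at UTC−06:30.
19:55 Yalosa District + 6h30m = 02:25 UTC (rolling into the next day, 22 March 2030).
1 October 2029 is a Monday, so Sundays fall on 7, 14, 21, 28; the last is October 28.
1 March 2030 is a Friday, so the first Sunday is March 3 and the third is March 17.
At the standard offset (UTC−02:00), 02:25 UTC − 2h = 00:25 Dorast Station standard time.
The standard-time date in Dorast Station, 22 March 2030, does not fall between 28 October 2029 and 17 March 2030, so daylight saving is not in effect and Dorast Station is at UTC−02:00.
02:25 UTC − 2h = 00:25 Dorast Station.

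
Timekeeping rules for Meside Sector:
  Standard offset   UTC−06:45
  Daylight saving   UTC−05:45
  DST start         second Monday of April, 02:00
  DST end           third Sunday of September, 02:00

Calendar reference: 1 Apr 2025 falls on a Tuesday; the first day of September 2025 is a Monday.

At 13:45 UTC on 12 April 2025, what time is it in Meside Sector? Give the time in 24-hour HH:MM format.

07:00

1 April 2025 is a Tuesday, so the first Monday is April 7 and the second is April 14.
1 September 2025 is a Monday, so the first Sunday is September 7 and the third is September 21.
At the standard offset (UTC−06:45), 13:45 UTC − 6h45m = 07:00 Meside Sector standard time.
The standard-time date in Meside Sector, 12 April 2025, is outside the daylight-saving period (14 April – 21 September), so Meside Sector is on standard time, UTC−06:45.
13:45 UTC − 6h45m = 07:00 local.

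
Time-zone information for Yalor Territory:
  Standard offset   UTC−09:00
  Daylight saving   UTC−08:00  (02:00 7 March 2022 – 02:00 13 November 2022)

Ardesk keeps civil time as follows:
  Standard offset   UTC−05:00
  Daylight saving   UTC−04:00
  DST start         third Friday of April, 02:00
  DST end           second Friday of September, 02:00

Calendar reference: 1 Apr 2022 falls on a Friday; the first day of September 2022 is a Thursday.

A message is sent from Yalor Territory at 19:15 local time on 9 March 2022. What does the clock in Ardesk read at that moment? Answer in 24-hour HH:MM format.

Daylight saving runs 7 March – 13 November; 9 March 2022 is inside that window, so Yalor Territory is at UTC−08:00.
19:15 Yalor Territory + 8h = 03:15 UTC (rolling into the next day, 10 March 2022).
1 April 2022 is a Friday, so the first Friday is April 1 and the third is April 15.
1 September 2022 is a Thursday, so the first Friday is September 2 and the second is September 9.
At the standard offset (UTC−05:00), 03:15 UTC − 5h = 22:15 Ardesk standard time (rolling into the previous day, 9 March 2022).
Daylight saving runs 15 April – 9 September; the standard-time date in Ardesk, 9 March 2022, is outside that window, so Ardesk is on standard time at UTC−05:00.
03:15 UTC − 5h = 22:15 Ardesk (rolling into the previous day, 9 March 2022).

22:15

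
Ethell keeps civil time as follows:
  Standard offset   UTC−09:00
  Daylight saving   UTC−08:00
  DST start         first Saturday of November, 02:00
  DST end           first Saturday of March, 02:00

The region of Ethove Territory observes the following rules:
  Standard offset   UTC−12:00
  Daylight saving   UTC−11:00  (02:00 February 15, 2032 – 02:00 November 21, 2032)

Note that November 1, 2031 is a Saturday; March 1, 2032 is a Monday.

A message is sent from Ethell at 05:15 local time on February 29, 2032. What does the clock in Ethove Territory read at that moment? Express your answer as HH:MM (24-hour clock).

02:15

1 November 2031 is a Saturday, so the first Saturday is November 1.
1 March 2032 is a Monday, so the first Saturday is March 6.
Daylight saving runs 1 November 2031 – 6 March 2032; February 29, 2032 is inside that window, so Ethell is at UTC−08:00.
05:15 Ethell + 8h = 13:15 UTC.
At the standard offset (UTC−12:00), 13:15 UTC − 12h = 01:15 Ethove Territory standard time.
Daylight saving runs 15 February – 21 November; the standard-time date in Ethove Territory, February 29, 2032, is inside that window, so Ethove Territory is at UTC−11:00.
13:15 UTC − 11h = 02:15 Ethove Territory.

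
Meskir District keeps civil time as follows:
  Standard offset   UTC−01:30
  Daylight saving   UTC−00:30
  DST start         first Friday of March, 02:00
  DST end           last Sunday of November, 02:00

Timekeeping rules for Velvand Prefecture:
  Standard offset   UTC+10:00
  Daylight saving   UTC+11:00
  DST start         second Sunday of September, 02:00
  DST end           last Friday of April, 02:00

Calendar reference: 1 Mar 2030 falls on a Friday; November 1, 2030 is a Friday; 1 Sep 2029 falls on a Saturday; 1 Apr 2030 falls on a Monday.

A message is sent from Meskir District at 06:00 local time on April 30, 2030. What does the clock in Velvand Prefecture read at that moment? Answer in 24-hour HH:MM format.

16:30

1 March 2030 is a Friday, so the first Friday is March 1.
1 November 2030 is a Friday, so Sundays fall on 3, 10, 17, 24; the last is November 24.
April 30, 2030 lies within the daylight-saving period (1 March – 24 November), so Meskir District is on daylight time, UTC−00:30.
06:00 Meskir District + 0h30m = 06:30 UTC.
1 September 2029 is a Saturday, so the first Sunday is September 2 and the second is September 9.
1 April 2030 is a Monday, so Fridays fall on 5, 12, 19, 26; the last is April 26.
At the standard offset (UTC+10:00), 06:30 UTC + 10h = 16:30 Velvand Prefecture standard time.
The standard-time date in Velvand Prefecture, April 30, 2030, does not fall between 9 September 2029 and 26 April 2030, so daylight saving is not in effect and Velvand Prefecture is at UTC+10:00.
06:30 UTC + 10h = 16:30 Velvand Prefecture.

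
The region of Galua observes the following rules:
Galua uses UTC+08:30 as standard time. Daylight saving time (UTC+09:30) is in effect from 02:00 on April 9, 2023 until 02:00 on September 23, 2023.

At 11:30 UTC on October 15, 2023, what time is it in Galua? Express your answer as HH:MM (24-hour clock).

At the standard offset (UTC+08:30), 11:30 UTC + 8h30m = 20:00 Galua standard time.
Daylight saving runs 9 April – 23 September; the standard-time date in Galua, October 15, 2023, is outside that window, so Galua is on standard time at UTC+08:30.
11:30 UTC + 8h30m = 20:00 local.

20:00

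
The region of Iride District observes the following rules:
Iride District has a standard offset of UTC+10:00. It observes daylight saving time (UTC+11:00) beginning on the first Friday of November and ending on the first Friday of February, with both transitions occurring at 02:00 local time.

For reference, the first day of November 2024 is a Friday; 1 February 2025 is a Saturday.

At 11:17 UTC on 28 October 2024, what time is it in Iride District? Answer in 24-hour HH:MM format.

1 November 2024 is a Friday, so the first Friday is November 1.
1 February 2025 is a Saturday, so the first Friday is February 7.
At the standard offset (UTC+10:00), 11:17 UTC + 10h = 21:17 Iride District standard time.
The standard-time date in Iride District, 28 October 2024, does not fall between 1 November 2024 and 7 February 2025, so daylight saving is not in effect and Iride District is at UTC+10:00.
11:17 UTC + 10h = 21:17 local.

21:17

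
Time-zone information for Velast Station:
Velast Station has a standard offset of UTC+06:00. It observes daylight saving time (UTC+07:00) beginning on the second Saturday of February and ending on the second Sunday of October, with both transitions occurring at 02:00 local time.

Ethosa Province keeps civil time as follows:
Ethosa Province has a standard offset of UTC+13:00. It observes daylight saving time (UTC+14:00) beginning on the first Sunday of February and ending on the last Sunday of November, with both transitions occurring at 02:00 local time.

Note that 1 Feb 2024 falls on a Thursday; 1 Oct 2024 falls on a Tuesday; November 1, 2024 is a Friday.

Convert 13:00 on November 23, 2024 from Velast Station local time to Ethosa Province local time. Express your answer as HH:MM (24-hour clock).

1 February 2024 is a Thursday, so the first Saturday is February 3 and the second is February 10.
1 October 2024 is a Tuesday, so the first Sunday is October 6 and the second is October 13.
Daylight saving runs 10 February – 13 October; November 23, 2024 is outside that window, so Velast Station is on standard time at UTC+06:00.
13:00 Velast Station − 6h = 07:00 UTC.
1 February 2024 is a Thursday, so the first Sunday is February 4.
1 November 2024 is a Friday, so Sundays fall on 3, 10, 17, 24; the last is November 24.
At the standard offset (UTC+13:00), 07:00 UTC + 13h = 20:00 Ethosa Province standard time.
Daylight saving runs 4 February – 24 November; the standard-time date in Ethosa Province, November 23, 2024, is inside that window, so Ethosa Province is at UTC+14:00.
07:00 UTC + 14h = 21:00 Ethosa Province.

21:00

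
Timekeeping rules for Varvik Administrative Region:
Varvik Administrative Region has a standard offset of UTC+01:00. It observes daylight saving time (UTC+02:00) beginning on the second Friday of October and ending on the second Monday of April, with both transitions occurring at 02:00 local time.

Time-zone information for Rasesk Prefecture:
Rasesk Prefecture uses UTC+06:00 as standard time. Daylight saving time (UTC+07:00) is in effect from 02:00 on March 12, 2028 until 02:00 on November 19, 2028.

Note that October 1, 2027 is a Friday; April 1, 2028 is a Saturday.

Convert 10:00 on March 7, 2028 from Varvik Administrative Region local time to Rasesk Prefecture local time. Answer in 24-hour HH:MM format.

1 October 2027 is a Friday, so the first Friday is October 1 and the second is October 8.
1 April 2028 is a Saturday, so the first Monday is April 3 and the second is April 10.
March 7, 2028 falls between 8 October 2027 and 10 April 2028, so daylight saving is in effect and Varvik Administrative Region is at UTC+02:00.
10:00 Varvik Administrative Region − 2h = 08:00 UTC.
At the standard offset (UTC+06:00), 08:00 UTC + 6h = 14:00 Rasesk Prefecture standard time.
The standard-time date in Rasesk Prefecture, March 7, 2028, does not fall between 12 March and 19 November, so daylight saving is not in effect and Rasesk Prefecture is at UTC+06:00.
08:00 UTC + 6h = 14:00 Rasesk Prefecture.

14:00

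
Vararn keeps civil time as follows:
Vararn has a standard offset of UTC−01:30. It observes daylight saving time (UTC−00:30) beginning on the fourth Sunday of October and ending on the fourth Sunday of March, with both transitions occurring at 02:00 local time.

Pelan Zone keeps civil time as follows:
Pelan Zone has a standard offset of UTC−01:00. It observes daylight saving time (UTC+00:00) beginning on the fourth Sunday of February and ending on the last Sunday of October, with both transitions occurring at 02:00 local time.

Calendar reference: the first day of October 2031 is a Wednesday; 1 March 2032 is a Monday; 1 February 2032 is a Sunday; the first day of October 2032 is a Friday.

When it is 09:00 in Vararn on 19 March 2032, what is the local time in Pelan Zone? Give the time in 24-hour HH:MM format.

09:30

1 October 2031 is a Wednesday, so the first Sunday is October 5 and the fourth is October 26.
1 March 2032 is a Monday, so the first Sunday is March 7 and the fourth is March 28.
Daylight saving runs 26 October 2031 – 28 March 2032; 19 March 2032 is inside that window, so Vararn is at UTC−00:30.
09:00 Vararn + 0h30m = 09:30 UTC.
1 February 2032 is a Sunday, so the first Sunday is February 1 and the fourth is February 22.
1 October 2032 is a Friday, so Sundays fall on 3, 10, 17, 24, 31; the last is October 31.
At the standard offset (UTC−01:00), 09:30 UTC − 1h = 08:30 Pelan Zone standard time.
The standard-time date in Pelan Zone, 19 March 2032, falls between 22 February and 31 October, so daylight saving is in effect and Pelan Zone is at UTC+00:00.
09:30 UTC + 0h = 09:30 Pelan Zone.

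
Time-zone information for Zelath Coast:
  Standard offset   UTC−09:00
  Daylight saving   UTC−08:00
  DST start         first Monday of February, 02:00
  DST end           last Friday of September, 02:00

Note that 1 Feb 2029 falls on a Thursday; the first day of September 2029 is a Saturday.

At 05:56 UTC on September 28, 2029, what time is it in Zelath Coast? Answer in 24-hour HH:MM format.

1 February 2029 is a Thursday, so the first Monday is February 5.
1 September 2029 is a Saturday, so Fridays fall on 7, 14, 21, 28; the last is September 28.
At the standard offset (UTC−09:00), 05:56 UTC − 9h = 20:56 Zelath Coast standard time (rolling into the previous day, 27 September 2029).
Daylight saving runs 5 February – 28 September; the standard-time date in Zelath Coast, September 27, 2029, is inside that window, so Zelath Coast is at UTC−08:00.
05:56 UTC − 8h = 21:56 local (rolling into the previous day, 27 September 2029).

21:56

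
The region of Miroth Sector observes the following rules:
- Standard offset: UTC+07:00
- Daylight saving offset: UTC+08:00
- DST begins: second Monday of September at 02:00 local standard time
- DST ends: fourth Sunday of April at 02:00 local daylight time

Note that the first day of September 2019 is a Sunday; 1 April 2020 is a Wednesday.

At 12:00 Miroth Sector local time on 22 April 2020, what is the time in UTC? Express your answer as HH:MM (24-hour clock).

1 September 2019 is a Sunday, so the first Monday is September 2 and the second is September 9.
1 April 2020 is a Wednesday, so the first Sunday is April 5 and the fourth is April 26.
22 April 2020 lies within the daylight-saving period (9 September 2019 – 26 April 2020), so Miroth Sector is on daylight time, UTC+08:00.
12:00 local − 8h = 04:00 UTC.

04:00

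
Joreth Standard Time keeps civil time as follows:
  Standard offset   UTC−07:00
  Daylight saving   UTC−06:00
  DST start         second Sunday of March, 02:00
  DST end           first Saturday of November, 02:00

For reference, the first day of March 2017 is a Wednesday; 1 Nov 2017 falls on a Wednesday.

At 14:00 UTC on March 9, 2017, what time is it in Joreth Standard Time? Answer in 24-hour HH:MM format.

1 March 2017 is a Wednesday, so the first Sunday is March 5 and the second is March 12.
1 November 2017 is a Wednesday, so the first Saturday is November 4.
At the standard offset (UTC−07:00), 14:00 UTC − 7h = 07:00 Joreth Standard Time standard time.
Daylight saving runs 12 March – 4 November; the standard-time date in Joreth Standard Time, March 9, 2017, is outside that window, so Joreth Standard Time is on standard time at UTC−07:00.
14:00 UTC − 7h = 07:00 local.

07:00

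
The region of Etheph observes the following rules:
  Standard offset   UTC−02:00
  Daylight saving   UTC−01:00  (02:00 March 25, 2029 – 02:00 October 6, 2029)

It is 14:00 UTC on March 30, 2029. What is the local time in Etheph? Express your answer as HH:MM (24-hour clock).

At the standard offset (UTC−02:00), 14:00 UTC − 2h = 12:00 Etheph standard time.
The standard-time date in Etheph, March 30, 2029, falls between 25 March and 6 October, so daylight saving is in effect and Etheph is at UTC−01:00.
14:00 UTC − 1h = 13:00 local.

13:00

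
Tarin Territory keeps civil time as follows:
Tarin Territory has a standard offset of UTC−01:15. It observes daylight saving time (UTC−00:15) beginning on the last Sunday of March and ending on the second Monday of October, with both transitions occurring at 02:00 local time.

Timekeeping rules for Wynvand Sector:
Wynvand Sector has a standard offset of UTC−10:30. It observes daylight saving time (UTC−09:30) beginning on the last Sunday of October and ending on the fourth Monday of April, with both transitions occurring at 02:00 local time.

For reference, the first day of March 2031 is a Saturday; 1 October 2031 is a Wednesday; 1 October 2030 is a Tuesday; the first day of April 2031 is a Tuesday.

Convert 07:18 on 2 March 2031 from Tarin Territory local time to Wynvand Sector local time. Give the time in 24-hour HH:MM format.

23:03

1 March 2031 is a Saturday, so Sundays fall on 2, 9, 16, 23, 30; the last is March 30.
1 October 2031 is a Wednesday, so the first Monday is October 6 and the second is October 13.
Daylight saving runs 30 March – 13 October; 2 March 2031 is outside that window, so Tarin Territory is on standard time at UTC−01:15.
07:18 Tarin Territory + 1h15m = 08:33 UTC.
1 October 2030 is a Tuesday, so Sundays fall on 6, 13, 20, 27; the last is October 27.
1 April 2031 is a Tuesday, so the first Monday is April 7 and the fourth is April 28.
At the standard offset (UTC−10:30), 08:33 UTC − 10h30m = 22:03 Wynvand Sector standard time (rolling into the previous day, 1 March 2031).
The standard-time date in Wynvand Sector, 1 March 2031, falls between 27 October 2030 and 28 April 2031, so daylight saving is in effect and Wynvand Sector is at UTC−09:30.
08:33 UTC − 9h30m = 23:03 Wynvand Sector (rolling into the previous day, 1 March 2031).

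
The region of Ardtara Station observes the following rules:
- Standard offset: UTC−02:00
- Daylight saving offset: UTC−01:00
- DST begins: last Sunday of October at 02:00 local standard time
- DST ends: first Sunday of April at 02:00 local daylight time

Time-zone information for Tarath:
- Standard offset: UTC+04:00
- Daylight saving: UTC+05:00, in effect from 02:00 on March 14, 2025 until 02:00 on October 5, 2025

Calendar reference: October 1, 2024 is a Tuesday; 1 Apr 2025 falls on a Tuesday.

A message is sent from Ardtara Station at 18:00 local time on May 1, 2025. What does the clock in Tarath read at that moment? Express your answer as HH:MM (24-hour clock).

1 October 2024 is a Tuesday, so Sundays fall on 6, 13, 20, 27; the last is October 27.
1 April 2025 is a Tuesday, so the first Sunday is April 6.
May 1, 2025 does not fall between 27 October 2024 and 6 April 2025, so daylight saving is not in effect and Ardtara Station is at UTC−02:00.
18:00 Ardtara Station + 2h = 20:00 UTC.
At the standard offset (UTC+04:00), 20:00 UTC + 4h = 00:00 Tarath standard time (rolling into the next day, 2 May 2025).
Daylight saving runs 14 March – 5 October; the standard-time date in Tarath, May 2, 2025, is inside that window, so Tarath is at UTC+05:00.
20:00 UTC + 5h = 01:00 Tarath (rolling into the next day, 2 May 2025).

01:00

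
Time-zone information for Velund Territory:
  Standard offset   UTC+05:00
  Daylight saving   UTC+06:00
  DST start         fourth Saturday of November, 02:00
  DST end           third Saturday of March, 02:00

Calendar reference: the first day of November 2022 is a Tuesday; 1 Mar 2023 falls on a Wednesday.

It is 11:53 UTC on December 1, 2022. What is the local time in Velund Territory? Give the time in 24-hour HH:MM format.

1 November 2022 is a Tuesday, so the first Saturday is November 5 and the fourth is November 26.
1 March 2023 is a Wednesday, so the first Saturday is March 4 and the third is March 18.
At the standard offset (UTC+05:00), 11:53 UTC + 5h = 16:53 Velund Territory standard time.
The standard-time date in Velund Territory, December 1, 2022, falls between 26 November 2022 and 18 March 2023, so daylight saving is in effect and Velund Territory is at UTC+06:00.
11:53 UTC + 6h = 17:53 local.

17:53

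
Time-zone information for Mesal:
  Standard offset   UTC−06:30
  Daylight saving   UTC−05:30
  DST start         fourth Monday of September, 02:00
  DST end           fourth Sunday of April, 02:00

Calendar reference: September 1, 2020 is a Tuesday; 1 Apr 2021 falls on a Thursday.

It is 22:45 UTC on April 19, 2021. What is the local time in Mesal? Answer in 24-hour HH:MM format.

17:15

1 September 2020 is a Tuesday, so the first Monday is September 7 and the fourth is September 28.
1 April 2021 is a Thursday, so the first Sunday is April 4 and the fourth is April 25.
At the standard offset (UTC−06:30), 22:45 UTC − 6h30m = 16:15 Mesal standard time.
The standard-time date in Mesal, April 19, 2021, falls between 28 September 2020 and 25 April 2021, so daylight saving is in effect and Mesal is at UTC−05:30.
22:45 UTC − 5h30m = 17:15 local.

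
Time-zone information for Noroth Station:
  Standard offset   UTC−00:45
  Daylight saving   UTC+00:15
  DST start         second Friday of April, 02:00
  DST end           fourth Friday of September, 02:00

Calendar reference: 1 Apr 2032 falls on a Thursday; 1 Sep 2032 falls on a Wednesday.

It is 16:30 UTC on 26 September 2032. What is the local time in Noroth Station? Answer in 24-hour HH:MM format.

1 April 2032 is a Thursday, so the first Friday is April 2 and the second is April 9.
1 September 2032 is a Wednesday, so the first Friday is September 3 and the fourth is September 24.
At the standard offset (UTC−00:45), 16:30 UTC − 0h45m = 15:45 Noroth Station standard time.
The standard-time date in Noroth Station, 26 September 2032, is outside the daylight-saving period (9 April – 24 September), so Noroth Station is on standard time, UTC−00:45.
16:30 UTC − 0h45m = 15:45 local.

15:45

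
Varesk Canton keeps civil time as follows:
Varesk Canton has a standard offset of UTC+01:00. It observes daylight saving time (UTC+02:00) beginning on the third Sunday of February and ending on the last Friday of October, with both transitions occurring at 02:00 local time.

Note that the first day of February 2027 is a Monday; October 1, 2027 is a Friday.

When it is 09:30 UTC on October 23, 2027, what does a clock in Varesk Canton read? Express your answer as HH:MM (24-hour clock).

1 February 2027 is a Monday, so the first Sunday is February 7 and the third is February 21.
1 October 2027 is a Friday, so Fridays fall on 1, 8, 15, 22, 29; the last is October 29.
At the standard offset (UTC+01:00), 09:30 UTC + 1h = 10:30 Varesk Canton standard time.
The standard-time date in Varesk Canton, October 23, 2027, lies within the daylight-saving period (21 February – 29 October), so Varesk Canton is on daylight time, UTC+02:00.
09:30 UTC + 2h = 11:30 local.

11:30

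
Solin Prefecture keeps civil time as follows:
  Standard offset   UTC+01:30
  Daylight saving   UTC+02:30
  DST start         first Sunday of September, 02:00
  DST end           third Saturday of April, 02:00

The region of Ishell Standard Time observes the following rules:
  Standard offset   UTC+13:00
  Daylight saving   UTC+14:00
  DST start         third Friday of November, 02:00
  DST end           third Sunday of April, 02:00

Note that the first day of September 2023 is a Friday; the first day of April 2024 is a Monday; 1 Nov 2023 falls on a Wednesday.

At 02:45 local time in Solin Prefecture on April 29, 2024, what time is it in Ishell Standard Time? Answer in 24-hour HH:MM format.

14:15

1 September 2023 is a Friday, so the first Sunday is September 3.
1 April 2024 is a Monday, so the first Saturday is April 6 and the third is April 20.
April 29, 2024 is outside the daylight-saving period (3 September 2023 – 20 April 2024), so Solin Prefecture is on standard time, UTC+01:30.
02:45 Solin Prefecture − 1h30m = 01:15 UTC.
1 November 2023 is a Wednesday, so the first Friday is November 3 and the third is November 17.
1 April 2024 is a Monday, so the first Sunday is April 7 and the third is April 21.
At the standard offset (UTC+13:00), 01:15 UTC + 13h = 14:15 Ishell Standard Time standard time.
Daylight saving runs 17 November 2023 – 21 April 2024; the standard-time date in Ishell Standard Time, April 29, 2024, is outside that window, so Ishell Standard Time is on standard time at UTC+13:00.
01:15 UTC + 13h = 14:15 Ishell Standard Time.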